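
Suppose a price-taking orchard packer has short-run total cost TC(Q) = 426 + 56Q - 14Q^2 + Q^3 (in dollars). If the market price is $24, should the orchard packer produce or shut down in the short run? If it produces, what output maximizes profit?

Strip out fixed cost: VC = 56Q - 14Q^2 + Q^3. Then AVC = 56 - 14Q + Q^2 and MC = 56 - 28Q + 3Q^2.
The AVC parabola has its vertex at Q = 14/2 = 7, where AVC = 56 - 14·7 + 7^2 = $7.
P = $24 exceeds min AVC = $7, so the firm stays open.
Set P = MC: 24 = 56 - 28Q + 3Q^2 → 32 - 28Q + 3Q^2 = 0. The roots are Q = 4/3 and Q = 8; the profit-maximizing output is on the rising part of MC, so Q* = 8.
Check: AVC at Q = 8 is $8 ≤ P, so revenue covers variable cost.
Profit = P·Q − TC = 24·8 − 490 = -$298, a loss, but smaller than the $426 fixed cost the firm would lose by shutting down.

Produce at Q = 8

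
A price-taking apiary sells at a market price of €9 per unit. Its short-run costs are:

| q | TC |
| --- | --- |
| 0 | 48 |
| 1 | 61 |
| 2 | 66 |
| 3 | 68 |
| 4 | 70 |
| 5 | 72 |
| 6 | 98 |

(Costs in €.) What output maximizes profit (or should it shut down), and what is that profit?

q = 5; profit = -€27

Tabulate TR − TC: q=0: -48; q=1: -52; q=2: -48; q=3: -41; q=4: -34; q=5: -27; q=6: -44.
Profit is maximized at q = 5. AVC there is 24/5 = €4.80 ≤ P, so producing beats shutting down (which would give -€48).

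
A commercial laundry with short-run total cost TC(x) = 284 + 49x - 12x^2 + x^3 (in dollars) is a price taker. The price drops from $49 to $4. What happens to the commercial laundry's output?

AVC = 49 - 12x + x^2, minimized at x = 6 where min AVC = $13. MC = 49 - 24x + 3x^2.
With P = $49 above the shutdown price, P = MC gives x = 8.
At P = $4 < min AVC = $13, price no longer covers variable cost at any output, so the firm shuts down: x = 0.

Output falls from 8 to 0 (the firm shuts down)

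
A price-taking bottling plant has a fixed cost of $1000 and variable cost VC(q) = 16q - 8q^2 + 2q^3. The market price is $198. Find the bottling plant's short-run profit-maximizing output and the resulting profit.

AVC = 16 - 8q + 2q^2; min AVC = $8 at q = 2. Since P = $198 ≥ min AVC, the firm produces.
With MC = 16 - 16q + 6q^2, P = MC on the upward-sloping part at q* = 7.
TR = 198·7 = 1386. TC = 1000 + 406 = 1406. Profit = 1386 − 1406 = -$20.
By producing, the firm covers all variable cost plus $980 of fixed cost; shutting down would lose the full $1000.

Profit = -$20 at q = 7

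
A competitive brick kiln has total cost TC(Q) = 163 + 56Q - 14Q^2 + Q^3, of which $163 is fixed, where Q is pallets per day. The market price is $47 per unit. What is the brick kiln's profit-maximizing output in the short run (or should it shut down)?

Produce at Q = 9

From TC, MC = TC'(Q) = 56 - 28Q + 3Q^2 and AVC = VC/Q = 56 - 14Q + Q^2.
The AVC parabola has its vertex at Q = 14/2 = 7, where AVC = 56 - 14·7 + 7^2 = $7.
P = $47 exceeds min AVC = $7, so the firm stays open.
Solving P = MC: 9 - 28Q + 3Q^2 = 0 ⇒ Q = 1/3 or 9. On the upward-sloping branch, Q* = 9.
Check: AVC at Q = 9 is $11 ≤ P, so revenue covers variable cost.
Profit = P·Q − TC = 47·9 − 262 = $161.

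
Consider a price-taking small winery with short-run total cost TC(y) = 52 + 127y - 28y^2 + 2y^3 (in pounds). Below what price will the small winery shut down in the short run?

The shutdown price is the minimum of AVC. VC = 127y - 28y^2 + 2y^3, so AVC = 127 - 28y + 2y^2.
dAVC/dy = -28 + 4y = 0 gives y = 7. min AVC = 127 - 28·7 + 2·7^2 = 29.
So the shutdown price is £29.

£29 per unit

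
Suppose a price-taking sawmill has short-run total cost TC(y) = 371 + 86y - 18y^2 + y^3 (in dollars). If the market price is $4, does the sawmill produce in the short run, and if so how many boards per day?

From TC, MC = TC'(y) = 86 - 36y + 3y^2 and AVC = VC/y = 86 - 18y + y^2.
AVC is minimized where dAVC/dy = -18 + 2y = 0, at y = 9; min AVC = 86 - 18·9 + 9^2 = $5.
With P < min AVC ($4 < $5), every unit sold adds to the loss.
The firm minimizes its loss by shutting down and losing only its fixed cost of $371.

Shut down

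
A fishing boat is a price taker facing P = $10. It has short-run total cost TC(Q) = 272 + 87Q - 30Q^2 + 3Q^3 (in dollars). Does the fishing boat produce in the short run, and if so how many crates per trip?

Strip out fixed cost: VC = 87Q - 30Q^2 + 3Q^3. Then AVC = 87 - 30Q + 3Q^2 and MC = 87 - 60Q + 9Q^2.
AVC hits its minimum where MC = AVC, at Q = 5, giving min AVC = 87 - 30·5 + 3·5^2 = $12.
Since P = $10 < min AVC = $12, price fails to cover variable cost at any output.
The firm minimizes its loss by shutting down and losing only its fixed cost of $272.

Shut down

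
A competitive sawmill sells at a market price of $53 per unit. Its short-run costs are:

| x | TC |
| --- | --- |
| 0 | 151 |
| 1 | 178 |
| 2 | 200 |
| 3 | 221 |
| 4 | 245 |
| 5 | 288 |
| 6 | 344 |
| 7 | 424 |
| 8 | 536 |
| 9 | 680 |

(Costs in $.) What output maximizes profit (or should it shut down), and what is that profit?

Tabulate TR − TC: x=0: -151; x=1: -125; x=2: -94; x=3: -62; x=4: -33; x=5: -23; x=6: -26; x=7: -53; x=8: -112; x=9: -203.
Profit is maximized at x = 5. AVC there is 137/5 = $27.40 ≤ P, so producing beats shutting down (which would give -$151).

x = 5; profit = -$23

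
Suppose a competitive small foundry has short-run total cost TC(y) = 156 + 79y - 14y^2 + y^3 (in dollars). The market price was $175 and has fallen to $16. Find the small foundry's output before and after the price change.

MC = 79 - 28y + 3y^2; the shutdown threshold is min AVC = $30 (at y = 7).
With P = $175 above the shutdown price, P = MC gives y = 12.
At P = $16 < min AVC = $30, price no longer covers variable cost at any output, so the firm shuts down: y = 0.

Output falls from 12 to 0 (the firm shuts down)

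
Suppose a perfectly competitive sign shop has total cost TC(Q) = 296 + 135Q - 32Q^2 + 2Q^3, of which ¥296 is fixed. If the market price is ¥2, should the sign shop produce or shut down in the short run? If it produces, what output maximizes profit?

From TC, MC = TC'(Q) = 135 - 64Q + 6Q^2 and AVC = VC/Q = 135 - 32Q + 2Q^2.
The AVC parabola has its vertex at Q = 32/4 = 8, where AVC = 135 - 32·8 + 2·8^2 = ¥7.
With P < min AVC (¥2 < ¥7), every unit sold adds to the loss.
Best response: produce nothing and absorb the ¥296 fixed cost.

Shut down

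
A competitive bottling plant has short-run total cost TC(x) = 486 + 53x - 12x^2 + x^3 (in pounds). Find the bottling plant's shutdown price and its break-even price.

AVC = 53 - 12x + x^2; minimized at x = 6, giving min AVC = £17. That is the shutdown price.
ATC = 486/x + 53 - 12x + x^2. Setting dATC/dx = −486/x^2 − 12 + 2x = 0 gives x = 9 (since 2·9^3 − 12·9^2 = 486).
min ATC = 486/9 + 53 − 12·9 + 9^2 = £80. That is the break-even price.
For £17 ≤ P < £80 the firm produces at a loss; below £17 it shuts down.

Shutdown price = £17; break-even price = £80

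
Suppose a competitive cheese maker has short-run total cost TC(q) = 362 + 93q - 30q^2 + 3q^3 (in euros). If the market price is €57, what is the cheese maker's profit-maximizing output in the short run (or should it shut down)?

From TC, MC = TC'(q) = 93 - 60q + 9q^2 and AVC = VC/q = 93 - 30q + 3q^2.
AVC hits its minimum where MC = AVC, at q = 5, giving min AVC = 93 - 30·5 + 3·5^2 = €18.
P = €57 exceeds min AVC = €18, so the firm stays open.
P = MC gives 36 - 60q + 9q^2 = 0, with roots 2/3 and 6. Take the larger (rising MC): q* = 6.
Check: AVC at q = 6 is €21 ≤ P, so revenue covers variable cost.
Profit = P·q − TC = 57·6 − 488 = -€146, a loss, but smaller than the €362 fixed cost the firm would lose by shutting down.

Produce at q = 6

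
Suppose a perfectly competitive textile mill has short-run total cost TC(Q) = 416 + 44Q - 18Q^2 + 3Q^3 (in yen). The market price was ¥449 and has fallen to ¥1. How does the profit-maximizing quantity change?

MC = 44 - 36Q + 9Q^2; the shutdown threshold is min AVC = ¥17 (at Q = 3).
With P = ¥449 above the shutdown price, P = MC gives Q = 9.
At P = ¥1 < min AVC = ¥17, price no longer covers variable cost at any output, so the firm shuts down: Q = 0.

Output falls from 9 to 0 (the firm shuts down)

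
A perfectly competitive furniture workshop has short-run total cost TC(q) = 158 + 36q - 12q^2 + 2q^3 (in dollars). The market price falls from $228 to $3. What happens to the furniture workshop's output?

Output falls from 8 to 0 (the firm shuts down)

MC = 36 - 24q + 6q^2; the shutdown threshold is min AVC = $18 (at q = 3).
With P = $228 above the shutdown price, P = MC gives q = 8.
At P = $3 < min AVC = $18, price no longer covers variable cost at any output, so the firm shuts down: q = 0.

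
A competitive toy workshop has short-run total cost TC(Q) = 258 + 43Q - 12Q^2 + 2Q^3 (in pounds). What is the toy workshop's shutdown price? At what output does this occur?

£25 per unit, at Q = 3

The shutdown price is the minimum of AVC. VC = 43Q - 12Q^2 + 2Q^3, so AVC = 43 - 12Q + 2Q^2.
At the minimum of AVC, MC = AVC. MC = 43 - 24Q + 6Q^2; setting MC = AVC gives 4Q^2 - 12Q = 0, so Q = 3. min AVC = 25.
So the shutdown price is £25.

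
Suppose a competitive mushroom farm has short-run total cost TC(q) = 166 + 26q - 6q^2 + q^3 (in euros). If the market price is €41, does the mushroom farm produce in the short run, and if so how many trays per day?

From TC, MC = TC'(q) = 26 - 12q + 3q^2 and AVC = VC/q = 26 - 6q + q^2.
AVC is minimized where dAVC/dq = -6 + 2q = 0, at q = 3; min AVC = 26 - 6·3 + 3^2 = €17.
Since P = €41 ≥ min AVC = €17, price covers variable cost and the firm should produce.
Solving P = MC: -15 - 12q + 3q^2 = 0 ⇒ q = -1 or 5. On the upward-sloping branch, q* = 5.
Check: AVC at q = 5 is €21 ≤ P, so revenue covers variable cost.
Profit = P·q − TC = 41·5 − 271 = -€66, a loss, but smaller than the €166 fixed cost the firm would lose by shutting down.

Produce at q = 5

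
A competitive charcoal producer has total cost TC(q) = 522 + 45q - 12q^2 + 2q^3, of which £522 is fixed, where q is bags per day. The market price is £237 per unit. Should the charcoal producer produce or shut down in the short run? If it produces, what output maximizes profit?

Strip out fixed cost: VC = 45q - 12q^2 + 2q^3. Then AVC = 45 - 12q + 2q^2 and MC = 45 - 24q + 6q^2.
The AVC parabola has its vertex at q = 12/4 = 3, where AVC = 45 - 12·3 + 2·3^2 = £27.
Since P = £237 ≥ min AVC = £27, price covers variable cost and the firm should produce.
P = MC gives -192 - 24q + 6q^2 = 0, with roots -4 and 8. Take the larger (rising MC): q* = 8.
Check: AVC at q = 8 is £77 ≤ P, so revenue covers variable cost.
Profit = P·q − TC = 237·8 − 1138 = £758.

Produce at q = 8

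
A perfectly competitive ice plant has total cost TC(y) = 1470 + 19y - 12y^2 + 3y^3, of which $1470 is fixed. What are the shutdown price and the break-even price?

AVC = 19 - 12y + 3y^2; minimized at y = 2, giving min AVC = $7. That is the shutdown price.
ATC = 1470/y + 19 - 12y + 3y^2. Setting dATC/dy = −1470/y^2 − 12 + 6y = 0 gives y = 7 (since 6·7^3 − 12·7^2 = 1470).
min ATC = 1470/7 + 19 − 12·7 + 3·7^2 = $292. That is the break-even price.
For $7 ≤ P < $292 the firm produces at a loss; below $7 it shuts down.

Shutdown price = $7; break-even price = $292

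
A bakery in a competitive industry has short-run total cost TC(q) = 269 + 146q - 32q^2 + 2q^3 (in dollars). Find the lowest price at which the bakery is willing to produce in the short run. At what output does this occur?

$18 per unit, at q = 8

Short-run supply begins at min AVC. From VC = 146q - 32q^2 + 2q^3, AVC = 146 - 32q + 2q^2.
At the minimum of AVC, MC = AVC. MC = 146 - 64q + 6q^2; setting MC = AVC gives 4q^2 - 32q = 0, so q = 8. min AVC = 18.
For P < $18 the firm produces nothing.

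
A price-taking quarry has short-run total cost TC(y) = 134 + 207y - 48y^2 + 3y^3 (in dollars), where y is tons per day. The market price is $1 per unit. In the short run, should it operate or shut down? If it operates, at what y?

Variable cost is VC = 207y - 48y^2 + 3y^3, so AVC = VC/y = 207 - 48y + 3y^2 and MC = dTC/dy = 207 - 96y + 9y^2.
The AVC parabola has its vertex at y = 48/6 = 8, where AVC = 207 - 48·8 + 3·8^2 = $15.
With P < min AVC ($1 < $15), every unit sold adds to the loss.
Shutting down limits the loss to fixed cost, $134.

Shut down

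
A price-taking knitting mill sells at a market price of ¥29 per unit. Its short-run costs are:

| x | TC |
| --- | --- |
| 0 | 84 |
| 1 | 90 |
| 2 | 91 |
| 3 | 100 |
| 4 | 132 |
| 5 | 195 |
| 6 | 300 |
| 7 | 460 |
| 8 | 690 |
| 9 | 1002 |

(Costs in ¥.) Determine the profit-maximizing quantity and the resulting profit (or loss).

x = 3; profit = -¥13

Profit at each row (π = 29x − TC): x=0: -84; x=1: -61; x=2: -33; x=3: -13; x=4: -16; x=5: -50; x=6: -126; x=7: -257; x=8: -458; x=9: -741.
Profit is maximized at x = 3. AVC there is 16/3 = ¥5.33 ≤ P, so producing beats shutting down (which would give -¥84).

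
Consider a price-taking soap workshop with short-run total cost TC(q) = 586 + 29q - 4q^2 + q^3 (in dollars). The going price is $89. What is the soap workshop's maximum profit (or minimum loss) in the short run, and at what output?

AVC = 29 - 4q + q^2 has its minimum $25 at q = 2; price $89 clears that bar, so the firm operates.
MC = 29 - 8q + 3q^2. Setting P = MC and taking the root on the rising branch gives q* = 6.
TR = 89·6 = 534. TC = 586 + 246 = 832. Profit = 534 − 832 = -$298.
Shutting down would mean losing the fixed cost of $586, so operating at a loss of $298 is better by $288.

Profit = -$298 at q = 6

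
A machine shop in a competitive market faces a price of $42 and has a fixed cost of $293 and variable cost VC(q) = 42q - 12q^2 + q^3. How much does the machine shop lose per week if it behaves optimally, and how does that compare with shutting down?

Profit = -$37 at q = 8

AVC = 42 - 12q + q^2 has its minimum $6 at q = 6; price $42 clears that bar, so the firm operates.
With MC = 42 - 24q + 3q^2, P = MC on the upward-sloping part at q* = 8.
TR = 42·8 = 336. TC = 293 + 80 = 373. Profit = 336 − 373 = -$37.
Shutting down would mean losing the fixed cost of $293, so operating at a loss of $37 is better by $256.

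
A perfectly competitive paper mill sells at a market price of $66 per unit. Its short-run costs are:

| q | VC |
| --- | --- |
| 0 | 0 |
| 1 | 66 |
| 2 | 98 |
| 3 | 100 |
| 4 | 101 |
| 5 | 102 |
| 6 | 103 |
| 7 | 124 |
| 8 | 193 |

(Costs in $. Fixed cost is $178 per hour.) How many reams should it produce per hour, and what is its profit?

Profit at each row (π = 66q − TC): q=0: -178; q=1: -178; q=2: -144; q=3: -80; q=4: -15; q=5: 50; q=6: 115; q=7: 160; q=8: 157.
Profit is maximized at q = 7. AVC there is 124/7 = $17.71 ≤ P, so producing beats shutting down (which would give -$178).

q = 7; profit = $160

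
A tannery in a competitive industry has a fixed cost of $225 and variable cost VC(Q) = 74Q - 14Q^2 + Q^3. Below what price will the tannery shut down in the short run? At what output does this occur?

The shutdown price is the minimum of AVC. VC = 74Q - 14Q^2 + Q^3, so AVC = 74 - 14Q + Q^2.
At the minimum of AVC, MC = AVC. MC = 74 - 28Q + 3Q^2; setting MC = AVC gives 2Q^2 - 14Q = 0, so Q = 7. min AVC = 25.
For P < $25 the firm produces nothing.

$25 per unit, at Q = 7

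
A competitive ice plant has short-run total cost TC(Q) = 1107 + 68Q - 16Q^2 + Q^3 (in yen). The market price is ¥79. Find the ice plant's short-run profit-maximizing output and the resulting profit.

Profit = -¥381 at Q = 11

AVC = 68 - 16Q + Q^2 has its minimum ¥4 at Q = 8; price ¥79 clears that bar, so the firm operates.
MC = 68 - 32Q + 3Q^2. Setting P = MC and taking the root on the rising branch gives Q* = 11.
TR = 79·11 = 869. TC = 1107 + 143 = 1250. Profit = 869 − 1250 = -¥381.
Shutting down would mean losing the fixed cost of ¥1107, so operating at a loss of ¥381 is better by ¥726.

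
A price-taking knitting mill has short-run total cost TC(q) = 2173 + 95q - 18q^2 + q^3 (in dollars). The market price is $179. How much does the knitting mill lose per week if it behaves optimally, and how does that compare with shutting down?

Profit = -$213 at q = 14

AVC = 95 - 18q + q^2 has its minimum $14 at q = 9; price $179 clears that bar, so the firm operates.
MC = 95 - 36q + 3q^2. Setting P = MC and taking the root on the rising branch gives q* = 14.
TR = 179·14 = 2506. TC = 2173 + 546 = 2719. Profit = 2506 − 2719 = -$213.
That loss of $213 beats the $2173 the firm would lose by shutting down; producing recovers $1960 of fixed cost.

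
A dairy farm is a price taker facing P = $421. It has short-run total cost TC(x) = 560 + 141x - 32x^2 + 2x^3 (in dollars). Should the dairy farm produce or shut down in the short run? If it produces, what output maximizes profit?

Produce at x = 14

Strip out fixed cost: VC = 141x - 32x^2 + 2x^3. Then AVC = 141 - 32x + 2x^2 and MC = 141 - 64x + 6x^2.
The AVC parabola has its vertex at x = 32/4 = 8, where AVC = 141 - 32·8 + 2·8^2 = $13.
P = $421 exceeds min AVC = $13, so the firm stays open.
Set P = MC: 421 = 141 - 64x + 6x^2 → -280 - 64x + 6x^2 = 0. The roots are x = -10/3 and x = 14; the profit-maximizing output is on the rising part of MC, so x* = 14.
Check: AVC at x = 14 is $85 ≤ P, so revenue covers variable cost.
Profit = P·x − TC = 421·14 − 1750 = $4144.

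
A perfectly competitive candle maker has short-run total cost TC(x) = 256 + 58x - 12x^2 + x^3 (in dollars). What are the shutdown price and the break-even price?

Shutdown price = $22; break-even price = $58

AVC = 58 - 12x + x^2; minimized at x = 6, giving min AVC = $22. That is the shutdown price.
ATC = 256/x + 58 - 12x + x^2. Setting dATC/dx = −256/x^2 − 12 + 2x = 0 gives x = 8 (since 2·8^3 − 12·8^2 = 256).
min ATC = 256/8 + 58 − 12·8 + 8^2 = $58. That is the break-even price.
Between these two prices the firm operates at a loss; above $58 it earns a profit.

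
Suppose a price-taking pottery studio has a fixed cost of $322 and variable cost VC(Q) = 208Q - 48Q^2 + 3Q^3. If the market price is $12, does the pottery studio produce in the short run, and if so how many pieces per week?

Shut down

Strip out fixed cost: VC = 208Q - 48Q^2 + 3Q^3. Then AVC = 208 - 48Q + 3Q^2 and MC = 208 - 96Q + 9Q^2.
AVC hits its minimum where MC = AVC, at Q = 8, giving min AVC = 208 - 48·8 + 3·8^2 = $16.
P = $12 lies below min AVC = $16; no output level covers variable cost.
Shutting down limits the loss to fixed cost, $322.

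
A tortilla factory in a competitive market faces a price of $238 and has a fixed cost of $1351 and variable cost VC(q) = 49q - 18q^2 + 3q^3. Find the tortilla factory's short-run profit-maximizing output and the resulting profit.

AVC = 49 - 18q + 3q^2 has its minimum $22 at q = 3; price $238 clears that bar, so the firm operates.
With MC = 49 - 36q + 9q^2, P = MC on the upward-sloping part at q* = 7.
TR = 238·7 = 1666. TC = 1351 + 490 = 1841. Profit = 1666 − 1841 = -$175.
That loss of $175 beats the $1351 the firm would lose by shutting down; producing recovers $1176 of fixed cost.

Profit = -$175 at q = 7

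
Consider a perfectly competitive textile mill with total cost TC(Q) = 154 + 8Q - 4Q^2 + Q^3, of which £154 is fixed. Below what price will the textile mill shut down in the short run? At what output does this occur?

£4 per unit, at Q = 2

Short-run supply begins at min AVC. From VC = 8Q - 4Q^2 + Q^3, AVC = 8 - 4Q + Q^2.
At the minimum of AVC, MC = AVC. MC = 8 - 8Q + 3Q^2; setting MC = AVC gives 2Q^2 - 4Q = 0, so Q = 2. min AVC = 4.
So the shutdown price is £4.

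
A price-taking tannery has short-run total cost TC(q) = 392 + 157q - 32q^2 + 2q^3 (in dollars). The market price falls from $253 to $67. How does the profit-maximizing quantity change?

MC = 157 - 64q + 6q^2; the shutdown threshold is min AVC = $29 (at q = 8).
At P = $253 ≥ min AVC, set P = MC on the rising branch: q = 12.
At P = $67 ≥ min AVC, set P = MC: q = 9. The firm stays open but cuts output.

Output falls from 12 to 9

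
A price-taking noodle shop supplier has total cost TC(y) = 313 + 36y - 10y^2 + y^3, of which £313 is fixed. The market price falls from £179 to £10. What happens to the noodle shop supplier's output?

AVC = 36 - 10y + y^2, minimized at y = 5 where min AVC = £11. MC = 36 - 20y + 3y^2.
With P = £179 above the shutdown price, P = MC gives y = 11.
At P = £10 < min AVC = £11, price no longer covers variable cost at any output, so the firm shuts down: y = 0.

Output falls from 11 to 0 (the firm shuts down)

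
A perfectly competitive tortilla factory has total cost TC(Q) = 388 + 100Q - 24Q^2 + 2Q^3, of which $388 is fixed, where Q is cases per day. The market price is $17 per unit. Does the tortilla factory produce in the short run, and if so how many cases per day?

Shut down

Strip out fixed cost: VC = 100Q - 24Q^2 + 2Q^3. Then AVC = 100 - 24Q + 2Q^2 and MC = 100 - 48Q + 6Q^2.
The AVC parabola has its vertex at Q = 24/4 = 6, where AVC = 100 - 24·6 + 2·6^2 = $28.
With P < min AVC ($17 < $28), every unit sold adds to the loss.
Best response: produce nothing and absorb the $388 fixed cost.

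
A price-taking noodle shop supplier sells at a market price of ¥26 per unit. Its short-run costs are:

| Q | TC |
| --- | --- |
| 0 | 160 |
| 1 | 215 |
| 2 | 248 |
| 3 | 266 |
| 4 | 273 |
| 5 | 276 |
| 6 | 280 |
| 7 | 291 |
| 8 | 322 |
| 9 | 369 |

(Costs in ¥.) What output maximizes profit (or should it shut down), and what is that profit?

Q = 7; profit = -¥109

Profit at each row (π = 26Q − TC): Q=0: -160; Q=1: -189; Q=2: -196; Q=3: -188; Q=4: -169; Q=5: -146; Q=6: -124; Q=7: -109; Q=8: -114; Q=9: -135.
Profit is maximized at Q = 7. AVC there is 131/7 = ¥18.71 ≤ P, so producing beats shutting down (which would give -¥160).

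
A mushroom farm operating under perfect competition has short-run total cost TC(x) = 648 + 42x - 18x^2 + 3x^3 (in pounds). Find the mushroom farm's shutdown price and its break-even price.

Shutdown price = min AVC. AVC = 42 - 18x + 3x^2, with vertex at x = 3 and minimum £15.
ATC = 648/x + 42 - 18x + 3x^2. Setting dATC/dx = −648/x^2 − 18 + 6x = 0 gives x = 6 (since 6·6^3 − 18·6^2 = 648).
min ATC = 648/6 + 42 − 18·6 + 3·6^2 = £150. That is the break-even price.
Between these two prices the firm operates at a loss; above £150 it earns a profit.

Shutdown price = £15; break-even price = £150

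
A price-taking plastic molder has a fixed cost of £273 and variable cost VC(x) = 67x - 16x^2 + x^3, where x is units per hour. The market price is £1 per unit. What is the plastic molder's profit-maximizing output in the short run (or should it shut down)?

From TC, MC = TC'(x) = 67 - 32x + 3x^2 and AVC = VC/x = 67 - 16x + x^2.
The AVC parabola has its vertex at x = 16/2 = 8, where AVC = 67 - 16·8 + 8^2 = £3.
P = £1 lies below min AVC = £3; no output level covers variable cost.
Best response: produce nothing and absorb the £273 fixed cost.

Shut down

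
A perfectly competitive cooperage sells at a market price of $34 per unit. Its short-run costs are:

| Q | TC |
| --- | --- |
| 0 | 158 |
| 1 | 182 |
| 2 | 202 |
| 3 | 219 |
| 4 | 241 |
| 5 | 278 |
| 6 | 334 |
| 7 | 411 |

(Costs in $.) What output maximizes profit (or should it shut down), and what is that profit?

Compute π = P·Q − TC at each output: Q=0: -158; Q=1: -148; Q=2: -134; Q=3: -117; Q=4: -105; Q=5: -108; Q=6: -130; Q=7: -173.
Profit is maximized at Q = 4. AVC there is 83/4 = $20.75 ≤ P, so producing beats shutting down (which would give -$158).

Q = 4; profit = -$105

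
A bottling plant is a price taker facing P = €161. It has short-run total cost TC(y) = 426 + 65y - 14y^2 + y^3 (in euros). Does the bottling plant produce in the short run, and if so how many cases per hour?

Strip out fixed cost: VC = 65y - 14y^2 + y^3. Then AVC = 65 - 14y + y^2 and MC = 65 - 28y + 3y^2.
The AVC parabola has its vertex at y = 14/2 = 7, where AVC = 65 - 14·7 + 7^2 = €16.
Since P = €161 ≥ min AVC = €16, price covers variable cost and the firm should produce.
Set P = MC: 161 = 65 - 28y + 3y^2 → -96 - 28y + 3y^2 = 0. The roots are y = -8/3 and y = 12; the profit-maximizing output is on the rising part of MC, so y* = 12.
Check: AVC at y = 12 is €41 ≤ P, so revenue covers variable cost.
Profit = P·y − TC = 161·12 − 918 = €1014.

Produce at y = 12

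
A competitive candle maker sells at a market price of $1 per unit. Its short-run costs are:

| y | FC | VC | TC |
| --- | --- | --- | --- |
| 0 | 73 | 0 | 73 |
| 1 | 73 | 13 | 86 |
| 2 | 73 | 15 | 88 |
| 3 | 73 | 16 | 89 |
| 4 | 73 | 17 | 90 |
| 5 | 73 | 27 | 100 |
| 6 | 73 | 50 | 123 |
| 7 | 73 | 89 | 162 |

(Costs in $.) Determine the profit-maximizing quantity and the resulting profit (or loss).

Compute π = P·y − TC at each output: y=0: -73; y=1: -85; y=2: -86; y=3: -86; y=4: -86; y=5: -95; y=6: -117; y=7: -155.
Profit is highest at y = 0. Equivalently, the lowest AVC in the table is 17/4 ≈ $4.25 at y = 4, and P = $1 falls below it — price never covers variable cost, so the firm shuts down and loses only its fixed cost.

y = 0 (shut down); profit = -$73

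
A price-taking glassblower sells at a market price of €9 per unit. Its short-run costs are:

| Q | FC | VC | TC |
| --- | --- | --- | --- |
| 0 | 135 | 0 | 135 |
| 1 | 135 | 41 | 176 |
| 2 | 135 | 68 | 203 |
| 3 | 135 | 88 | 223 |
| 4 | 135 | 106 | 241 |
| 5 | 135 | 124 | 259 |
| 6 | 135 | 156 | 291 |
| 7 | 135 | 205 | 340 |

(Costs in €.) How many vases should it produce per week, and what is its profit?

Q = 0 (shut down); profit = -€135

Compute π = P·Q − TC at each output: Q=0: -135; Q=1: -167; Q=2: -185; Q=3: -196; Q=4: -205; Q=5: -214; Q=6: -237; Q=7: -277.
Profit is highest at Q = 0. Equivalently, the lowest AVC in the table is 124/5 ≈ €24.80 at Q = 5, and P = €9 falls below it — price never covers variable cost, so the firm shuts down and loses only its fixed cost.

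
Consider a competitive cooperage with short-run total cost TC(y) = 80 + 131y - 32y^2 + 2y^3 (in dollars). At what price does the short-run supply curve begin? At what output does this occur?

The shutdown price is the minimum of AVC. VC = 131y - 32y^2 + 2y^3, so AVC = 131 - 32y + 2y^2.
dAVC/dy = -32 + 4y = 0 gives y = 8. min AVC = 131 - 32·8 + 2·8^2 = 3.
So the shutdown price is $3.

$3 per unit, at y = 8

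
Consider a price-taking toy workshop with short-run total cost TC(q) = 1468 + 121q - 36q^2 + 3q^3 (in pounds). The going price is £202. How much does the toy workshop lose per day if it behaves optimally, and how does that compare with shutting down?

Profit = -£10 at q = 9

AVC = 121 - 36q + 3q^2 has its minimum £13 at q = 6; price £202 clears that bar, so the firm operates.
MC = 121 - 72q + 9q^2. Setting P = MC and taking the root on the rising branch gives q* = 9.
TR = 202·9 = 1818. TC = 1468 + 360 = 1828. Profit = 1818 − 1828 = -£10.
That loss of £10 beats the £1468 the firm would lose by shutting down; producing recovers £1458 of fixed cost.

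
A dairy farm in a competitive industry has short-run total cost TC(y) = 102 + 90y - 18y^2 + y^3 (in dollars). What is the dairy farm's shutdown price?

Short-run supply begins at min AVC. From VC = 90y - 18y^2 + y^3, AVC = 90 - 18y + y^2.
dAVC/dy = -18 + 2y = 0 gives y = 9. min AVC = 90 - 18·9 + 9^2 = 9.
For P < $9 the firm produces nothing.

$9 per unit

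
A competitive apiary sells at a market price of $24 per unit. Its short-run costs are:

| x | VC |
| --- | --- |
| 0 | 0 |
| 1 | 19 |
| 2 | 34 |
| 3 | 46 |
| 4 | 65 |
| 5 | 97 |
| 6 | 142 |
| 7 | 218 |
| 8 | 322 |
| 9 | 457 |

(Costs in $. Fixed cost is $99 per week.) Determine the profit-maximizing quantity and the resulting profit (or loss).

Tabulate TR − TC: x=0: -99; x=1: -94; x=2: -85; x=3: -73; x=4: -68; x=5: -76; x=6: -97; x=7: -149; x=8: -229; x=9: -340.
Profit is maximized at x = 4. AVC there is 65/4 = $16.25 ≤ P, so producing beats shutting down (which would give -$99).

x = 4; profit = -$68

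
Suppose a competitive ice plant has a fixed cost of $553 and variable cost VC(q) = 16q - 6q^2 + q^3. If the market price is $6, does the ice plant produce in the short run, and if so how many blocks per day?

From TC, MC = TC'(q) = 16 - 12q + 3q^2 and AVC = VC/q = 16 - 6q + q^2.
AVC is minimized where dAVC/dq = -6 + 2q = 0, at q = 3; min AVC = 16 - 6·3 + 3^2 = $7.
P = $6 lies below min AVC = $7; no output level covers variable cost.
The firm minimizes its loss by shutting down and losing only its fixed cost of $553.

Shut down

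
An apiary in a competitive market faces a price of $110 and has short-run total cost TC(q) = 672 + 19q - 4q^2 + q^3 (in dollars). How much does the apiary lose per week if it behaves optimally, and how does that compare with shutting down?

Profit = -$182 at q = 7

AVC = 19 - 4q + q^2; min AVC = $15 at q = 2. Since P = $110 ≥ min AVC, the firm produces.
MC = 19 - 8q + 3q^2. Setting P = MC and taking the root on the rising branch gives q* = 7.
TR = 110·7 = 770. TC = 672 + 280 = 952. Profit = 770 − 952 = -$182.
Shutting down would mean losing the fixed cost of $672, so operating at a loss of $182 is better by $490.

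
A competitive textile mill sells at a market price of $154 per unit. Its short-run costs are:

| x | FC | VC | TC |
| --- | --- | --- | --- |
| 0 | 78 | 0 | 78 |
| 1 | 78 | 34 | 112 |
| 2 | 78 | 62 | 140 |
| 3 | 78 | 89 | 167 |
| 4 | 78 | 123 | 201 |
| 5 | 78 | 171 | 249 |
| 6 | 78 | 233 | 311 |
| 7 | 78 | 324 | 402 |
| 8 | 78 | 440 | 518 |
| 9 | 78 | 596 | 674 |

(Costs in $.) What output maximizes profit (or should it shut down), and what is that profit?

Profit at each row (π = 154x − TC): x=0: -78; x=1: 42; x=2: 168; x=3: 295; x=4: 415; x=5: 521; x=6: 613; x=7: 676; x=8: 714; x=9: 712.
Profit is maximized at x = 8. AVC there is 440/8 = $55 ≤ P, so producing beats shutting down (which would give -$78).

x = 8; profit = $714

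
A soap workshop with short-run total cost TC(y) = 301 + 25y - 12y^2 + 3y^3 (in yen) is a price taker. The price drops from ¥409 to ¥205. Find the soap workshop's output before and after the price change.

Output falls from 8 to 6

MC = 25 - 24y + 9y^2; the shutdown threshold is min AVC = ¥13 (at y = 2).
With P = ¥409 above the shutdown price, P = MC gives y = 8.
At P = ¥205 ≥ min AVC, set P = MC: y = 6. The firm stays open but cuts output.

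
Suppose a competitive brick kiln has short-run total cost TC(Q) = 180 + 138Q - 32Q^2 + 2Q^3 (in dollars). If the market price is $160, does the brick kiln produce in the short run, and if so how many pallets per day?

Produce at Q = 11

Variable cost is VC = 138Q - 32Q^2 + 2Q^3, so AVC = VC/Q = 138 - 32Q + 2Q^2 and MC = dTC/dQ = 138 - 64Q + 6Q^2.
The AVC parabola has its vertex at Q = 32/4 = 8, where AVC = 138 - 32·8 + 2·8^2 = $10.
Because $160 ≥ $10, revenue can cover variable cost; the firm operates.
Set P = MC: 160 = 138 - 64Q + 6Q^2 → -22 - 64Q + 6Q^2 = 0. The roots are Q = -1/3 and Q = 11; the profit-maximizing output is on the rising part of MC, so Q* = 11.
Check: AVC at Q = 11 is $28 ≤ P, so revenue covers variable cost.
Profit = P·Q − TC = 160·11 − 488 = $1272.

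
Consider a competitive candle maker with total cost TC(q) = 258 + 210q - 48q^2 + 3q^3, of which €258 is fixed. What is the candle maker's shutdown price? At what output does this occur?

The firm shuts down when price falls below the minimum of average variable cost. AVC = VC/q = 210 - 48q + 3q^2.
dAVC/dq = -48 + 6q = 0 gives q = 8. min AVC = 210 - 48·8 + 3·8^2 = 18.
So the shutdown price is €18.

€18 per unit, at q = 8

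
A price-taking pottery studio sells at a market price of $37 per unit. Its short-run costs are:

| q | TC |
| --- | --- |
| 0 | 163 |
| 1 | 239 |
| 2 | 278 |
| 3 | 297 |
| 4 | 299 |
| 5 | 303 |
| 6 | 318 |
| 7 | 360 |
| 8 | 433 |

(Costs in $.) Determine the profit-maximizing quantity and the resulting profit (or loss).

q = 6; profit = -$96

Tabulate TR − TC: q=0: -163; q=1: -202; q=2: -204; q=3: -186; q=4: -151; q=5: -118; q=6: -96; q=7: -101; q=8: -137.
Profit is maximized at q = 6. AVC there is 155/6 = $25.83 ≤ P, so producing beats shutting down (which would give -$163).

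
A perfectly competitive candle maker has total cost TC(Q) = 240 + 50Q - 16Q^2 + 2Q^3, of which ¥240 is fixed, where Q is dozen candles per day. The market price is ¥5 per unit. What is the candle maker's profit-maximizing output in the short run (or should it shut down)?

From TC, MC = TC'(Q) = 50 - 32Q + 6Q^2 and AVC = VC/Q = 50 - 16Q + 2Q^2.
AVC is minimized where dAVC/dQ = -16 + 4Q = 0, at Q = 4; min AVC = 50 - 16·4 + 2·4^2 = ¥18.
With P < min AVC (¥5 < ¥18), every unit sold adds to the loss.
Best response: produce nothing and absorb the ¥240 fixed cost.

Shut down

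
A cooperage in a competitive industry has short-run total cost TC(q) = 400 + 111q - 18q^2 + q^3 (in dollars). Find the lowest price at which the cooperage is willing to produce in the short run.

The shutdown price is the minimum of AVC. VC = 111q - 18q^2 + q^3, so AVC = 111 - 18q + q^2.
At the minimum of AVC, MC = AVC. MC = 111 - 36q + 3q^2; setting MC = AVC gives 2q^2 - 18q = 0, so q = 9. min AVC = 30.
For P < $30 the firm produces nothing.

$30 per unit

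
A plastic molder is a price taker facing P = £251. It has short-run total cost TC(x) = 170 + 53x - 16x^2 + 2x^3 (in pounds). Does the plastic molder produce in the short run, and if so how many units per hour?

Produce at x = 9

From TC, MC = TC'(x) = 53 - 32x + 6x^2 and AVC = VC/x = 53 - 16x + 2x^2.
The AVC parabola has its vertex at x = 16/4 = 4, where AVC = 53 - 16·4 + 2·4^2 = £21.
Because £251 ≥ £21, revenue can cover variable cost; the firm operates.
P = MC gives -198 - 32x + 6x^2 = 0, with roots -11/3 and 9. Take the larger (rising MC): x* = 9.
Check: AVC at x = 9 is £71 ≤ P, so revenue covers variable cost.
Profit = P·x − TC = 251·9 − 809 = £1450.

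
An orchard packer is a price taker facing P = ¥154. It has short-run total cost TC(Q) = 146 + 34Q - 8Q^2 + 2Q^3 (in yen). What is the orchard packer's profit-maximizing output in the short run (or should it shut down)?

Strip out fixed cost: VC = 34Q - 8Q^2 + 2Q^3. Then AVC = 34 - 8Q + 2Q^2 and MC = 34 - 16Q + 6Q^2.
AVC is minimized where dAVC/dQ = -8 + 4Q = 0, at Q = 2; min AVC = 34 - 8·2 + 2·2^2 = ¥26.
Since P = ¥154 ≥ min AVC = ¥26, price covers variable cost and the firm should produce.
Solving P = MC: -120 - 16Q + 6Q^2 = 0 ⇒ Q = -10/3 or 6. On the upward-sloping branch, Q* = 6.
Check: AVC at Q = 6 is ¥58 ≤ P, so revenue covers variable cost.
Profit = P·Q − TC = 154·6 − 494 = ¥430.

Produce at Q = 6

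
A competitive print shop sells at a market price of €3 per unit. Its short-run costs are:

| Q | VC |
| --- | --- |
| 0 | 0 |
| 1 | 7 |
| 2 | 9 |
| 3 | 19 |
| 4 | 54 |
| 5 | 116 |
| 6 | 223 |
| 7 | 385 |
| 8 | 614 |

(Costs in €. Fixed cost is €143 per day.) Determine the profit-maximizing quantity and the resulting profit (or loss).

Compute π = P·Q − TC at each output: Q=0: -143; Q=1: -147; Q=2: -146; Q=3: -153; Q=4: -185; Q=5: -244; Q=6: -348; Q=7: -507; Q=8: -733.
Profit is highest at Q = 0. Equivalently, the lowest AVC in the table is 9/2 ≈ €4.50 at Q = 2, and P = €3 falls below it — price never covers variable cost, so the firm shuts down and loses only its fixed cost.

Q = 0 (shut down); profit = -€143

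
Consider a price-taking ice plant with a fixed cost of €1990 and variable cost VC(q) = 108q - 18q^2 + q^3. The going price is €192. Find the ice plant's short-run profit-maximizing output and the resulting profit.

Profit = -€30 at q = 14

AVC = 108 - 18q + q^2 has its minimum €27 at q = 9; price €192 clears that bar, so the firm operates.
With MC = 108 - 36q + 3q^2, P = MC on the upward-sloping part at q* = 14.
TR = 192·14 = 2688. TC = 1990 + 728 = 2718. Profit = 2688 − 2718 = -€30.
Shutting down would mean losing the fixed cost of €1990, so operating at a loss of €30 is better by €1960.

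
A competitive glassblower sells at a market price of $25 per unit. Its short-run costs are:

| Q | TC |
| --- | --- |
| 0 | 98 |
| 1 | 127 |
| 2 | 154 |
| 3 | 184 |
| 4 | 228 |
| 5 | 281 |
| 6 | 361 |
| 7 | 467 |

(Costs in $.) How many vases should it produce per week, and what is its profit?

Profit at each row (π = 25Q − TC): Q=0: -98; Q=1: -102; Q=2: -104; Q=3: -109; Q=4: -128; Q=5: -156; Q=6: -211; Q=7: -292.
Profit is highest at Q = 0. Equivalently, the lowest AVC in the table is 56/2 ≈ $28 at Q = 2, and P = $25 falls below it — price never covers variable cost, so the firm shuts down and loses only its fixed cost.

Q = 0 (shut down); profit = -$98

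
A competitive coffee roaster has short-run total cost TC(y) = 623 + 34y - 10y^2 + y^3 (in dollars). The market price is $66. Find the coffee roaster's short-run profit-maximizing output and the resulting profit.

AVC = 34 - 10y + y^2; min AVC = $9 at y = 5. Since P = $66 ≥ min AVC, the firm produces.
MC = 34 - 20y + 3y^2. Setting P = MC and taking the root on the rising branch gives y* = 8.
TR = 66·8 = 528. TC = 623 + 144 = 767. Profit = 528 − 767 = -$239.
That loss of $239 beats the $623 the firm would lose by shutting down; producing recovers $384 of fixed cost.

Profit = -$239 at y = 8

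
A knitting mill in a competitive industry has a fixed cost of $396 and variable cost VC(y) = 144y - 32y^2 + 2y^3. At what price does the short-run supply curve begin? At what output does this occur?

The shutdown price is the minimum of AVC. VC = 144y - 32y^2 + 2y^3, so AVC = 144 - 32y + 2y^2.
dAVC/dy = -32 + 4y = 0 gives y = 8. min AVC = 144 - 32·8 + 2·8^2 = 16.
So the shutdown price is $16.

$16 per unit, at y = 8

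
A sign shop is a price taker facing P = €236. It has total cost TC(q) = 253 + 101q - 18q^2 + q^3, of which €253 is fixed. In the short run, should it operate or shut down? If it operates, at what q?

Produce at q = 15

Strip out fixed cost: VC = 101q - 18q^2 + q^3. Then AVC = 101 - 18q + q^2 and MC = 101 - 36q + 3q^2.
AVC is minimized where dAVC/dq = -18 + 2q = 0, at q = 9; min AVC = 101 - 18·9 + 9^2 = €20.
P = €236 exceeds min AVC = €20, so the firm stays open.
Set P = MC: 236 = 101 - 36q + 3q^2 → -135 - 36q + 3q^2 = 0. The roots are q = -3 and q = 15; the profit-maximizing output is on the rising part of MC, so q* = 15.
Check: AVC at q = 15 is €56 ≤ P, so revenue covers variable cost.
Profit = P·q − TC = 236·15 − 1093 = €2447.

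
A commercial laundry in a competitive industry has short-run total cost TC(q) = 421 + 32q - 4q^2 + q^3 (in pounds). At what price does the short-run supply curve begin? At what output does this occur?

£28 per unit, at q = 2

The shutdown price is the minimum of AVC. VC = 32q - 4q^2 + q^3, so AVC = 32 - 4q + q^2.
At the minimum of AVC, MC = AVC. MC = 32 - 8q + 3q^2; setting MC = AVC gives 2q^2 - 4q = 0, so q = 2. min AVC = 28.
The firm shuts down for any P below £28.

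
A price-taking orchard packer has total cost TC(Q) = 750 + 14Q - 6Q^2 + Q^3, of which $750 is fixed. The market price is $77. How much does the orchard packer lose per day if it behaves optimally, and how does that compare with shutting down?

AVC = 14 - 6Q + Q^2 has its minimum $5 at Q = 3; price $77 clears that bar, so the firm operates.
MC = 14 - 12Q + 3Q^2. Setting P = MC and taking the root on the rising branch gives Q* = 7.
TR = 77·7 = 539. TC = 750 + 147 = 897. Profit = 539 − 897 = -$358.
That loss of $358 beats the $750 the firm would lose by shutting down; producing recovers $392 of fixed cost.

Profit = -$358 at Q = 7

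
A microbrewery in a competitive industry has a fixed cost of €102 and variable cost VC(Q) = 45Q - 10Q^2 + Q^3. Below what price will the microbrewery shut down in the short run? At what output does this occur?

€20 per unit, at Q = 5

The shutdown price is the minimum of AVC. VC = 45Q - 10Q^2 + Q^3, so AVC = 45 - 10Q + Q^2.
dAVC/dQ = -10 + 2Q = 0 gives Q = 5. min AVC = 45 - 10·5 + 5^2 = 20.
So the shutdown price is €20.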